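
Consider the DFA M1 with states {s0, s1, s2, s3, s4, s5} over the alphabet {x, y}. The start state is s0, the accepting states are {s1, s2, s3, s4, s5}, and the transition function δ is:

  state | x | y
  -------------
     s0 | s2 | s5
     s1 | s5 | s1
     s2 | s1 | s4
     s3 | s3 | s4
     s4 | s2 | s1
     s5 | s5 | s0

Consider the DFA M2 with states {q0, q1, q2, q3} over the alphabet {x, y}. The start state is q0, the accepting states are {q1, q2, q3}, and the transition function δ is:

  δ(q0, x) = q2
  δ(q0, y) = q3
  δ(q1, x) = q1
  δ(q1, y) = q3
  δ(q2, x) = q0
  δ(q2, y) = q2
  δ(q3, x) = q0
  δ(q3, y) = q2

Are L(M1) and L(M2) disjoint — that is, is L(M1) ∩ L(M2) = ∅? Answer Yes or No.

No

The string x is accepted by both M1 and M2.
Hence L(M1) ∩ L(M2) ≠ ∅.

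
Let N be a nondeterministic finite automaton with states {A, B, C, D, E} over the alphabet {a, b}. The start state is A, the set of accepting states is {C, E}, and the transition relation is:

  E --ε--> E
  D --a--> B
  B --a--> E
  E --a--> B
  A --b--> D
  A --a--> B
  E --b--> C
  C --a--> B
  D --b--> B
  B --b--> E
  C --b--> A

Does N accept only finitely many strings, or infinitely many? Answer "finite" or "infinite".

infinite

State B is reachable from the start and can reach an accepting state, and it lies on the cycle B → E → B.
Traversing that cycle any number of times yields accepted strings of unbounded length, so the language is infinite.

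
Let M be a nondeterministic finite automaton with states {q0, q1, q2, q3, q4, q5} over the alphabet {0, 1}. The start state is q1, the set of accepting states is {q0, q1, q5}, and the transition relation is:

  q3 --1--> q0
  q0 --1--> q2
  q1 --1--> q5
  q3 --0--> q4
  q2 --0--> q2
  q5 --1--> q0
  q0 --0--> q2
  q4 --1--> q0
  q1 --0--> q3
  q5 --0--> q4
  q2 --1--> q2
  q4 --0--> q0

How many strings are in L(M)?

The useful subgraph on states {q0, q1, q3, q4, q5} is acyclic, so L(M) is finite; the longest accepting path visits 4 useful states, giving maximum string length 3.
Counting accepting paths from q1 by length: 1 of length 0, 1 of length 1, 2 of length 2, 4 of length 3. Total 8.

8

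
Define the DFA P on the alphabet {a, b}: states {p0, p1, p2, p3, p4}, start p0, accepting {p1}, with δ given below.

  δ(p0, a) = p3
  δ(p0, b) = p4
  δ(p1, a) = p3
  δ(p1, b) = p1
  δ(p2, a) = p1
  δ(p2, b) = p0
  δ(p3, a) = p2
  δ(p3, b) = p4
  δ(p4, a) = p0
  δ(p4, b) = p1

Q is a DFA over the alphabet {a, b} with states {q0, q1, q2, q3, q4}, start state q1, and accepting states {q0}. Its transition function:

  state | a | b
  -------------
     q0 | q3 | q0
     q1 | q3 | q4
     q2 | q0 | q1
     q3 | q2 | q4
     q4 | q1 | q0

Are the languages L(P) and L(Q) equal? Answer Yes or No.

Yes

Exploring the product automaton P × Q from the start pair (p0, q1), following both machines on each input symbol, reaches 5 state pairs: (p0, q1), (p3, q3), (p4, q4), (p2, q2), (p1, q0).
P accepts in {p1} and Q accepts in {q0}. In every reachable pair the two components are either both accepting — (p1, q0) — or both non-accepting, so no string is accepted by exactly one of the machines: L(P) \ L(Q) and L(Q) \ L(P) are both empty.
Hence every string is accepted by P iff it is accepted by Q, and the two languages coincide.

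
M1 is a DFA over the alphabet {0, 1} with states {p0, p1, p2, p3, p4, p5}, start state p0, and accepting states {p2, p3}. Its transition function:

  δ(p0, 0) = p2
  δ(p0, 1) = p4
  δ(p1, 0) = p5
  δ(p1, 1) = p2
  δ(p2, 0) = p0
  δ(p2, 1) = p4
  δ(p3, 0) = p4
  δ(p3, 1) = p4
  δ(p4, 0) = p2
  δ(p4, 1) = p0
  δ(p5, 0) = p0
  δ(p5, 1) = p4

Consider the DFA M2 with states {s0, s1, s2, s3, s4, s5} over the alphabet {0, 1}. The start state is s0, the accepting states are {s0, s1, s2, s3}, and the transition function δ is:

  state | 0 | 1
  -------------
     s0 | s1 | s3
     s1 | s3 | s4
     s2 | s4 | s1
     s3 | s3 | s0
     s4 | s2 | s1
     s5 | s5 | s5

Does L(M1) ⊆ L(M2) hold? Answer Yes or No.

Yes

Exploring the product automaton M1 × M2 from the start pair (p0, s0), following both machines on each input symbol, reaches 11 state pairs: (p0, s0), (p2, s1), (p4, s3), (p0, s3), (p4, s4), (p2, s3), (p4, s0), (p2, s2), (p0, s1), (p0, s4), (p4, s1).
M1 accepts in {p2, p3} and M2 accepts in {s0, s1, s2, s3}. The reachable pairs whose M1-component is accepting are (p2, s1), (p2, s3), (p2, s2); in each of them the M2-component is accepting too, so the product for L(M1) \ L(M2) (M1-component accepting, M2-component rejecting) has no reachable accepting pair and the difference is empty.
Hence every string in L(M1) is also in L(M2).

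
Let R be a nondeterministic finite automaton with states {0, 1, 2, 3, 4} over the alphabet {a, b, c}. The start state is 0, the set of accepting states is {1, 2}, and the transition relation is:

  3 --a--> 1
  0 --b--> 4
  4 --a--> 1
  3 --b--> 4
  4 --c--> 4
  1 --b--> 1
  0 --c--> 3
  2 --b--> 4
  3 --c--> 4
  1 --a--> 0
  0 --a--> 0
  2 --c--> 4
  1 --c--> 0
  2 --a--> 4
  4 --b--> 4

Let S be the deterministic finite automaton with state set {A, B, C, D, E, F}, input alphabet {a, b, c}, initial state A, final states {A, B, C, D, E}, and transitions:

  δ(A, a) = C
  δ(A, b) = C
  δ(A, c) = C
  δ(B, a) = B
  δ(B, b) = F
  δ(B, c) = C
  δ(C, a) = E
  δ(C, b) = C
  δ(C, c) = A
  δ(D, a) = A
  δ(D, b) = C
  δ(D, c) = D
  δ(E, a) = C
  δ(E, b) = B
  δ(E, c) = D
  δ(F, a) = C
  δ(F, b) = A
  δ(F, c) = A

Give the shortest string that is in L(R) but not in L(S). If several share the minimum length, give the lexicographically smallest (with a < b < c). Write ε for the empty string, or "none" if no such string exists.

The string babb is accepted by R but not by S.
No shorter string lies in the difference, and babb is the lexicographically first length-4 string in L(R) \ L(S).

babb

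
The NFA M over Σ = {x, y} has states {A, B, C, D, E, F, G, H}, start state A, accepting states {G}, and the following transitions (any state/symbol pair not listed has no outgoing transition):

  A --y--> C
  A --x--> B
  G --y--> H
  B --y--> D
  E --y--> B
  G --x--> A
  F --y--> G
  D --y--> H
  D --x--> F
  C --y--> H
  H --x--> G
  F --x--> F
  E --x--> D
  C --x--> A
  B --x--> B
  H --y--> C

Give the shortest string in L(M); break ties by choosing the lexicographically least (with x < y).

yyx

A breadth-first search from A reaches an accepting state first via the path A → C → H → G on input yyx.
No string of length < 3 is accepted (BFS exhausts all shorter strings without reaching an accepting state), and yyx is the lexicographically least accepting string of length 3.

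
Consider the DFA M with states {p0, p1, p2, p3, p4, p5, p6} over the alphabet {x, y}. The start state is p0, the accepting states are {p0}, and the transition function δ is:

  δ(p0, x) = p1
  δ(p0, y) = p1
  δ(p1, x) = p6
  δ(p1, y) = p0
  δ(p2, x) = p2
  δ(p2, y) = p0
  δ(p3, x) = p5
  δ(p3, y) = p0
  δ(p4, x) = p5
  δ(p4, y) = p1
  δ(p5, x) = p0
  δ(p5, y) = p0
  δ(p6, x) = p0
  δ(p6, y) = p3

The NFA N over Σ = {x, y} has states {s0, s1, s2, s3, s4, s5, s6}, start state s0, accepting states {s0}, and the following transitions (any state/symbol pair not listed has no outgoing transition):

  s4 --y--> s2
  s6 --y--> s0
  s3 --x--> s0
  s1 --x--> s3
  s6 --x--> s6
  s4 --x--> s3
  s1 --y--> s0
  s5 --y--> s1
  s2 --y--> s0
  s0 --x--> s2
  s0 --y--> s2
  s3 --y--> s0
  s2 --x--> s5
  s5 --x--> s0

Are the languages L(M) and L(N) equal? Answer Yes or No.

Yes

Exploring the product automaton M × N from the start pair (p0, s0), following both machines on each input symbol, reaches 5 state pairs: (p0, s0), (p1, s2), (p6, s5), (p3, s1), (p5, s3).
M accepts in {p0} and N accepts in {s0}. In every reachable pair the two components are either both accepting — (p0, s0) — or both non-accepting, so no string is accepted by exactly one of the machines: L(M) \ L(N) and L(N) \ L(M) are both empty.
Hence every string is accepted by M iff it is accepted by N, and the two languages coincide.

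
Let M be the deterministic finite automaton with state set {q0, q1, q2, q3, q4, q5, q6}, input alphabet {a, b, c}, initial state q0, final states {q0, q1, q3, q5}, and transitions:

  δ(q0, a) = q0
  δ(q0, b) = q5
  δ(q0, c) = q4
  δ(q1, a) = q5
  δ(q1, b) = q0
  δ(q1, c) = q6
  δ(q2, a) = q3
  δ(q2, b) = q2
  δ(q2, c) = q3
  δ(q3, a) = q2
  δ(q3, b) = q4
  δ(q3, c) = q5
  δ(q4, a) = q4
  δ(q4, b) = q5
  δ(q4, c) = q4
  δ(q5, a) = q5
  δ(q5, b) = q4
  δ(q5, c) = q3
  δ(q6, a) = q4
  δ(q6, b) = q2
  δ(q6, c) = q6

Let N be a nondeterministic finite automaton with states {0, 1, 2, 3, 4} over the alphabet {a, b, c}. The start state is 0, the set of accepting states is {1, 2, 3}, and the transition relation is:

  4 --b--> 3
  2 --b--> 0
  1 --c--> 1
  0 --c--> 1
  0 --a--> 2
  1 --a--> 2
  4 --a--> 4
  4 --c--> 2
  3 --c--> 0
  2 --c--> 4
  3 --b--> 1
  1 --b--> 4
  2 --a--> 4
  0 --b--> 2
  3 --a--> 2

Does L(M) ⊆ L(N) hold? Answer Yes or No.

The empty string ε is in L(M) but not in L(N).
So L(M) ⊄ L(N).

No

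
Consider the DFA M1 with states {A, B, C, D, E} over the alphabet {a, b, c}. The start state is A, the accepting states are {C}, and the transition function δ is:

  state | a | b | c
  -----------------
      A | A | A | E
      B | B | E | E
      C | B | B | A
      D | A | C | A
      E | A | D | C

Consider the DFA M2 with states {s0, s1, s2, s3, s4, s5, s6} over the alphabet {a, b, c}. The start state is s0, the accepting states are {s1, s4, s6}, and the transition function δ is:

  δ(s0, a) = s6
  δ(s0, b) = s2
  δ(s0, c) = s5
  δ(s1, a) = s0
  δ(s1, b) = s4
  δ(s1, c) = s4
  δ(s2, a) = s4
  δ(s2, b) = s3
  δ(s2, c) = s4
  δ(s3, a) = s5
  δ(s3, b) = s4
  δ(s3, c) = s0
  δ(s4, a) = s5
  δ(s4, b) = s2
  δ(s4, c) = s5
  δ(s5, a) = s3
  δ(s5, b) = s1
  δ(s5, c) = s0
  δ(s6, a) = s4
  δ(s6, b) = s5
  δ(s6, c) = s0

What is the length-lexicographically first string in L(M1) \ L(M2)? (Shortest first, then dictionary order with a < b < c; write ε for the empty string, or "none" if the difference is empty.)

cc

The string cc is accepted by M1 but not by M2.
No shorter string lies in the difference, and cc is the lexicographically first length-2 string in L(M1) \ L(M2).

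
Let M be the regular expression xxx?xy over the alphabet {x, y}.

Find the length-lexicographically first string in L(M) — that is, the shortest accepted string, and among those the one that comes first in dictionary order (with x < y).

xxxy

By inspection of the expression, no string of length less than 4 matches, and xxxy is the lexicographically first match of length 4.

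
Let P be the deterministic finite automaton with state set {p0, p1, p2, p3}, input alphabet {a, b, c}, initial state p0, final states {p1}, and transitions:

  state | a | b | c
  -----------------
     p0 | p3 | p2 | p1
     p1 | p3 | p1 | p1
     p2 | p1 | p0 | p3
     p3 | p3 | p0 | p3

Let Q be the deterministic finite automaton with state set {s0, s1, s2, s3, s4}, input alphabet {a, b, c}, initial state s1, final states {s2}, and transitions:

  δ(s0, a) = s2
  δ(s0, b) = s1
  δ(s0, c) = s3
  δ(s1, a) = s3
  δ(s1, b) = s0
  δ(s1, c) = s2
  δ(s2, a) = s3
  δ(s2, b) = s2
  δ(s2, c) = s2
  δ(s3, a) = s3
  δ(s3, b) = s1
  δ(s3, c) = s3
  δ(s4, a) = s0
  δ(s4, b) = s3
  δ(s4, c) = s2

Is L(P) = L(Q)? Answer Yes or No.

Yes

Exploring the product automaton P × Q from the start pair (p0, s1), following both machines on each input symbol, reaches 4 state pairs: (p0, s1), (p3, s3), (p2, s0), (p1, s2).
P accepts in {p1} and Q accepts in {s2}. In every reachable pair the two components are either both accepting — (p1, s2) — or both non-accepting, so no string is accepted by exactly one of the machines: L(P) \ L(Q) and L(Q) \ L(P) are both empty.
Hence every string is accepted by P iff it is accepted by Q, and the two languages coincide.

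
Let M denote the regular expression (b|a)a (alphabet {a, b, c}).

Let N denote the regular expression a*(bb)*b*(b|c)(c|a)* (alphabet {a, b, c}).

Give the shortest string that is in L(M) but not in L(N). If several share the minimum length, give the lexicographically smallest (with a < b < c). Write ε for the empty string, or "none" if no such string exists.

The string aa is accepted by M but not by N.
No shorter string lies in the difference, and aa is the lexicographically first length-2 string in L(M) \ L(N).

aa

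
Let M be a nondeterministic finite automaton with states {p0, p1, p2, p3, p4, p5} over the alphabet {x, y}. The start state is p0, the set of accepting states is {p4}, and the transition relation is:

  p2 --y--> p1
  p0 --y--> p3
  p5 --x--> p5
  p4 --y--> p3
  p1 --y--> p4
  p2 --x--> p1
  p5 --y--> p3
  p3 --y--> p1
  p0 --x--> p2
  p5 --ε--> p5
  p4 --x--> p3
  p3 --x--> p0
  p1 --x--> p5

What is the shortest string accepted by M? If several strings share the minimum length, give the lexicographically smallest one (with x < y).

xxy

A breadth-first search from p0 reaches an accepting state first via the path p0 → p2 → p1 → p4 on input xxy.
No string of length < 3 is accepted (BFS exhausts all shorter strings without reaching an accepting state), and xxy is the lexicographically least accepting string of length 3.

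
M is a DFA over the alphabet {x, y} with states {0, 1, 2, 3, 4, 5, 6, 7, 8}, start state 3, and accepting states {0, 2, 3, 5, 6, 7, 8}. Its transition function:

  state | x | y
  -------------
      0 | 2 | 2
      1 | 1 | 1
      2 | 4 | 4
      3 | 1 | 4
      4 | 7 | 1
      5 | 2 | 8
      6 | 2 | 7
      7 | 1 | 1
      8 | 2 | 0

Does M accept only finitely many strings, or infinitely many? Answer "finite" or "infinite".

The useful states (reachable from 3 and able to reach an accepting state) are {3, 4, 7}.
Restricted to these states the transition graph has no cycle, so every accepting path has bounded length and L is finite.

finite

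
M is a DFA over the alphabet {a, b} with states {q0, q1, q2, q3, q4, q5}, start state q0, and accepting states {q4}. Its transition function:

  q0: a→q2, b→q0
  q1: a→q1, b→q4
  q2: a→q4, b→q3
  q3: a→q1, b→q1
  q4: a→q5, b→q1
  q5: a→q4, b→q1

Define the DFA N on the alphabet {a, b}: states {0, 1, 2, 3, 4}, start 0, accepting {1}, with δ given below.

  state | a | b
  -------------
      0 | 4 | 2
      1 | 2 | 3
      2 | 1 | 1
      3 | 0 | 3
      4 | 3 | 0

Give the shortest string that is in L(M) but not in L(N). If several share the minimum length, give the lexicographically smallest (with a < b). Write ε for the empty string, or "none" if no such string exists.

The string aa is accepted by M but not by N.
No shorter string lies in the difference, and aa is the lexicographically first length-2 string in L(M) \ L(N).

aa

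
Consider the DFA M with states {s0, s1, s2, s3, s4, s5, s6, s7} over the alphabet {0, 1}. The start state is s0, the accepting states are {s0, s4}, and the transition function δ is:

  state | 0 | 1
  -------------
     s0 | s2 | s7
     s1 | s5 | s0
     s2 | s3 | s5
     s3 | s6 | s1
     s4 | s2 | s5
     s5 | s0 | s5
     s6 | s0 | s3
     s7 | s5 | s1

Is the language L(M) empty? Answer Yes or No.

The empty string ε is accepted: the run s0 ends in the accepting state s0.
Since at least one string is accepted, L(M) is not empty.

No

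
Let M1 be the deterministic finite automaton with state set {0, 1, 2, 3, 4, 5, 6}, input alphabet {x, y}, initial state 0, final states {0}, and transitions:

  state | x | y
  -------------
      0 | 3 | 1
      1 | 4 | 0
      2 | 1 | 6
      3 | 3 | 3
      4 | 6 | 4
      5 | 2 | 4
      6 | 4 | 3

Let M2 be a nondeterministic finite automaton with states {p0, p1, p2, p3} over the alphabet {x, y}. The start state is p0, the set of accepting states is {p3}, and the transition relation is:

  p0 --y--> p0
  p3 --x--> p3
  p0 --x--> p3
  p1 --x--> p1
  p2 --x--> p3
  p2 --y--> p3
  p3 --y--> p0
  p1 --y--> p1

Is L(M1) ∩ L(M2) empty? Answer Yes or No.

Exploring the product automaton M1 × M2 from the start pair (0, p0), following both machines on each input symbol, reaches 7 state pairs: (0, p0), (3, p3), (1, p0), (3, p0), (4, p3), (6, p3), (4, p0).
M1 accepts in {0} and M2 accepts in {p3}; no reachable pair has both components accepting, so no string drives both machines to acceptance simultaneously and L(M1) ∩ L(M2) = ∅.
So no string is accepted by both, and the intersection is empty.

Yes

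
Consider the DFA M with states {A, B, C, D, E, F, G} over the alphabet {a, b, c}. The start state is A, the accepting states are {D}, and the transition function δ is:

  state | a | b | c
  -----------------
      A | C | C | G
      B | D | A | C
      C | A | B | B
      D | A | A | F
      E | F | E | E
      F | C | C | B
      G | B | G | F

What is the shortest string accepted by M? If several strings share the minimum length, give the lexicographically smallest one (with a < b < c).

aba

A breadth-first search from A reaches an accepting state first via the path A → C → B → D on input aba.
No string of length < 3 is accepted (BFS exhausts all shorter strings without reaching an accepting state), and aba is the lexicographically least accepting string of length 3.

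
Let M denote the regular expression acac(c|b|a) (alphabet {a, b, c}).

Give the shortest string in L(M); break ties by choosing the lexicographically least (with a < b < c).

acaca

By inspection of the expression, no string of length less than 5 matches, and acaca is the lexicographically first match of length 5.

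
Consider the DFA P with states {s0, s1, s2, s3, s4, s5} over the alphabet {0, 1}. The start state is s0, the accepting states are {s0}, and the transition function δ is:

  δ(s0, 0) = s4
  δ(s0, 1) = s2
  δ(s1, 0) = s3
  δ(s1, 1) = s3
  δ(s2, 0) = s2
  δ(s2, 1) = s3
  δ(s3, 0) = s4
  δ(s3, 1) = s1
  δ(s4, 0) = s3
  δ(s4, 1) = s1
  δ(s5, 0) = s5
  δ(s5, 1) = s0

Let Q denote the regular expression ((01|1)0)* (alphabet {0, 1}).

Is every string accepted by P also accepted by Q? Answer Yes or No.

Converting the expression Q to a DFA (subset construction, then merging equivalent states) gives the minimal DFA with states {q0, q1, q2, q3}, start state q0, accepting states {q0} and transitions q0: 0→q1, 1→q2; q1: 0→q3, 1→q2; q2: 0→q0, 1→q3; q3: 0→q3, 1→q3.
Exploring the product automaton P × Q from the start pair (s0, q0), following both machines on each input symbol, reaches 14 state pairs: (s0, q0), (s4, q1), (s2, q2), (s3, q3), (s1, q2), (s2, q0), (s4, q3), (s1, q3), (s3, q0), (s2, q1), (s3, q2), (s2, q3), (s4, q0), (s3, q1).
P accepts in {s0} and Q accepts in {q0}. The reachable pairs whose P-component is accepting are (s0, q0); in each of them the Q-component is accepting too, so the product for L(P) \ L(Q) (P-component accepting, Q-component rejecting) has no reachable accepting pair and the difference is empty.
Hence every string in L(P) is also in L(Q).

Yes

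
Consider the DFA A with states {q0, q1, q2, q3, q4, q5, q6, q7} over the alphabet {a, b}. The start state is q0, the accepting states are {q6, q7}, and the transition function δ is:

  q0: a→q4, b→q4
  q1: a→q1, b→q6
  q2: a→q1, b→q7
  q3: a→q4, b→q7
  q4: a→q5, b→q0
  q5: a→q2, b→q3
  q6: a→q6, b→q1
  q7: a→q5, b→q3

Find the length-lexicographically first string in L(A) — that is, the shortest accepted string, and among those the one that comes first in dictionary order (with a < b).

A breadth-first search from q0 reaches an accepting state first via the path q0 → q4 → q5 → q2 → q7 on input aaab.
No string of length < 4 is accepted (BFS exhausts all shorter strings without reaching an accepting state), and aaab is the lexicographically least accepting string of length 4.

aaab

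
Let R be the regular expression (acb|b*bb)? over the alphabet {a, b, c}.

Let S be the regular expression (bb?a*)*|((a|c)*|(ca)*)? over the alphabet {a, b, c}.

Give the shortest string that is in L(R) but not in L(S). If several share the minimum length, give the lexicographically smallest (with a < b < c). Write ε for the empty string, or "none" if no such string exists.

The string acb is accepted by R but not by S.
No shorter string lies in the difference, and acb is the lexicographically first length-3 string in L(R) \ L(S).

acb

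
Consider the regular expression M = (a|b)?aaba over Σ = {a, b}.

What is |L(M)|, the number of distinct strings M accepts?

3

The expression has no Kleene star, so L(M) is finite. Expanding the alternatives gives {aaba, aaaba, baaba}.
That is 1 of length 4, 2 of length 5: 3 strings in all.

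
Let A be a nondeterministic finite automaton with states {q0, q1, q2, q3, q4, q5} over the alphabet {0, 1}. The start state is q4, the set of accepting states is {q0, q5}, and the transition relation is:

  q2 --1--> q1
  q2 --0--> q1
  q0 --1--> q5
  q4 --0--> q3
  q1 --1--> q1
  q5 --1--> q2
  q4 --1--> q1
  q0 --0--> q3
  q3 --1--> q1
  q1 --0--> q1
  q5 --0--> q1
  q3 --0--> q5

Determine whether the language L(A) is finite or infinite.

The useful states (reachable from q4 and able to reach an accepting state) are {q3, q4, q5}.
Restricted to these states the transition graph has no cycle, so every accepting path has bounded length and L is finite.

finite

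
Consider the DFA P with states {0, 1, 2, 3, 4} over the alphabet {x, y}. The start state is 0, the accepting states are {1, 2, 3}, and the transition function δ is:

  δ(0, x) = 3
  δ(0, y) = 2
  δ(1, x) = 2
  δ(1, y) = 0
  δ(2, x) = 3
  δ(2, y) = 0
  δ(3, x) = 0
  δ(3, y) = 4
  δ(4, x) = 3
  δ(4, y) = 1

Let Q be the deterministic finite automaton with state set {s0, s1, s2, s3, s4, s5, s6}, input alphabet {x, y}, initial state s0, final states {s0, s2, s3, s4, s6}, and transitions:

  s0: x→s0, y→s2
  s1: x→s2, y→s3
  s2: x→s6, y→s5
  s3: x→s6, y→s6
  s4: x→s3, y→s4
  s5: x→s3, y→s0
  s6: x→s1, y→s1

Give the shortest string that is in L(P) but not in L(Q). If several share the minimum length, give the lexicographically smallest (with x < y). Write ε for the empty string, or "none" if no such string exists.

The string xyy is accepted by P but not by Q.
No shorter string lies in the difference, and xyy is the lexicographically first length-3 string in L(P) \ L(Q).

xyy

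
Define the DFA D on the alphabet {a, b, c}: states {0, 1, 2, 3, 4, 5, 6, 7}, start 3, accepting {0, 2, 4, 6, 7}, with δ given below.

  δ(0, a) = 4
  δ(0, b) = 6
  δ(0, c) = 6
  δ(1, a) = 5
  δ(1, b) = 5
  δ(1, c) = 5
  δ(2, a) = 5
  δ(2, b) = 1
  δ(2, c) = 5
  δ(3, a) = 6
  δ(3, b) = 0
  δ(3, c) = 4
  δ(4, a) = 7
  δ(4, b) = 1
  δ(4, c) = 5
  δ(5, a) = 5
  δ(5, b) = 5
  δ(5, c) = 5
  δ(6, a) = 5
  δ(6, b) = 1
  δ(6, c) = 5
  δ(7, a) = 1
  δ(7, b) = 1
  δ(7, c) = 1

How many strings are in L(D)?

8

The useful subgraph on states {0, 3, 4, 6, 7} is acyclic, so L(D) is finite; the longest accepting path visits 4 useful states, giving maximum string length 3.
Counting accepting paths from 3 by length: 3 of length 1, 4 of length 2, 1 of length 3. Total 8.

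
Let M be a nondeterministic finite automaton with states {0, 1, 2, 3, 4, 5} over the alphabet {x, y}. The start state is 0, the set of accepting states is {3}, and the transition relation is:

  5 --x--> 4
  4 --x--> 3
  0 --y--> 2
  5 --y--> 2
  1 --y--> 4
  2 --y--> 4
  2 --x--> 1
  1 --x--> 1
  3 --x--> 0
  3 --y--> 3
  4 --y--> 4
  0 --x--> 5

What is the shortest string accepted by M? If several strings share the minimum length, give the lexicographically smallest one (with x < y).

xxx

A breadth-first search from 0 reaches an accepting state first via the path 0 → 5 → 4 → 3 on input xxx.
No string of length < 3 is accepted (BFS exhausts all shorter strings without reaching an accepting state), and xxx is the lexicographically least accepting string of length 3.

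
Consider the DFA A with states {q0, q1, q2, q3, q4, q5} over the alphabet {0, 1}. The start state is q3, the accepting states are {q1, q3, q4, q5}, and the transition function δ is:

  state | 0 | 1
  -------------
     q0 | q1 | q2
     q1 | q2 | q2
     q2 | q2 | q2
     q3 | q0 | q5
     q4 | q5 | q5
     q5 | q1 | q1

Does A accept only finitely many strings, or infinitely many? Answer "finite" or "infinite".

finite

The useful states (reachable from q3 and able to reach an accepting state) are {q0, q1, q3, q5}.
Restricted to these states the transition graph has no cycle, so every accepting path has bounded length and L is finite.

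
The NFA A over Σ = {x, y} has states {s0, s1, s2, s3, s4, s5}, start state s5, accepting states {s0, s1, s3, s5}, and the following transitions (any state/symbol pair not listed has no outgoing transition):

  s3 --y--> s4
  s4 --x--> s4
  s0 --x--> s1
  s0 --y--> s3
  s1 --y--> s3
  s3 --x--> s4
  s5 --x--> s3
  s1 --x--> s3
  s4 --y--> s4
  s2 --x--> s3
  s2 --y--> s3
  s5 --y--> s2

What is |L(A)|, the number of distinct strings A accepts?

The useful subgraph on states {s2, s3, s5} is acyclic, so L(A) is finite; the longest accepting path visits 3 useful states, giving maximum string length 2.
Counting accepting paths from s5 by length: 1 of length 0, 1 of length 1, 2 of length 2. Total 4.

4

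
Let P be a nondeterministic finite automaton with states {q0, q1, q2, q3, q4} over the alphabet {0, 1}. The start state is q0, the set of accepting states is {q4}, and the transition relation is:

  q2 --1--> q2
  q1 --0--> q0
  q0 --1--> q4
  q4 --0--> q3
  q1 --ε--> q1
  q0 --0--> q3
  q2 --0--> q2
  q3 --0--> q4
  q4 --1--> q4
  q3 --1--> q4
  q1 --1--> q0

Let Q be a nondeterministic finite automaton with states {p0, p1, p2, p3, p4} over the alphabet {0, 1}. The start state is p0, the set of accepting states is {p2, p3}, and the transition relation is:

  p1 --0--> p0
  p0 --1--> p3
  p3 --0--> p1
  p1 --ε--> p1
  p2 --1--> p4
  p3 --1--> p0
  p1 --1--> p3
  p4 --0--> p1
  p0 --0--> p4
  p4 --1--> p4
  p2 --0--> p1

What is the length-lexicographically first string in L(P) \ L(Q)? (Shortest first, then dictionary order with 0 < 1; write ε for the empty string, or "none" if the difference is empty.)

00

The string 00 is accepted by P but not by Q.
No shorter string lies in the difference, and 00 is the lexicographically first length-2 string in L(P) \ L(Q).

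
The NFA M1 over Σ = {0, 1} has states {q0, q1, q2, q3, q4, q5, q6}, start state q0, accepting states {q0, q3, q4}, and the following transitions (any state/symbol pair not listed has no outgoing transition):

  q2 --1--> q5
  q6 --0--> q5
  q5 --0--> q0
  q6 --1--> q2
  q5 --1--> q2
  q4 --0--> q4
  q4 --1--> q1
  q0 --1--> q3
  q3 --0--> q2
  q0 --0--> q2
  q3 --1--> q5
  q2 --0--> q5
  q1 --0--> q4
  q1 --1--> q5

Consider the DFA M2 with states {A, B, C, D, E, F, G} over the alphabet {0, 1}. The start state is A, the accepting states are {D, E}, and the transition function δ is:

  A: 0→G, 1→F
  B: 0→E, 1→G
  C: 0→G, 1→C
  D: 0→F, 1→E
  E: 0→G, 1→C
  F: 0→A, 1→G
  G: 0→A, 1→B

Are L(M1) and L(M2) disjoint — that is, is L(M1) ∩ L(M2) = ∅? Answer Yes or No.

No

The string 010 is accepted by both M1 and M2.
Hence L(M1) ∩ L(M2) ≠ ∅.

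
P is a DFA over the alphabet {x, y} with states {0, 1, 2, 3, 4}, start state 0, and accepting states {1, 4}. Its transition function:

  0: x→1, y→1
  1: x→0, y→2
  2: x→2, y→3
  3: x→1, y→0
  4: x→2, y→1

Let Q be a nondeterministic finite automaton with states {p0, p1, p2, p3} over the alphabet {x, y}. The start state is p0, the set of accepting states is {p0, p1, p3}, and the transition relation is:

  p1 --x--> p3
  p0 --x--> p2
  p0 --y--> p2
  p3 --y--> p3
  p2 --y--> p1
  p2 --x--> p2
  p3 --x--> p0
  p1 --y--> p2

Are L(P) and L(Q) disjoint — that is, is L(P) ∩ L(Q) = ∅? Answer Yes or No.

The string xxy is accepted by both P and Q.
Hence L(P) ∩ L(Q) ≠ ∅.

No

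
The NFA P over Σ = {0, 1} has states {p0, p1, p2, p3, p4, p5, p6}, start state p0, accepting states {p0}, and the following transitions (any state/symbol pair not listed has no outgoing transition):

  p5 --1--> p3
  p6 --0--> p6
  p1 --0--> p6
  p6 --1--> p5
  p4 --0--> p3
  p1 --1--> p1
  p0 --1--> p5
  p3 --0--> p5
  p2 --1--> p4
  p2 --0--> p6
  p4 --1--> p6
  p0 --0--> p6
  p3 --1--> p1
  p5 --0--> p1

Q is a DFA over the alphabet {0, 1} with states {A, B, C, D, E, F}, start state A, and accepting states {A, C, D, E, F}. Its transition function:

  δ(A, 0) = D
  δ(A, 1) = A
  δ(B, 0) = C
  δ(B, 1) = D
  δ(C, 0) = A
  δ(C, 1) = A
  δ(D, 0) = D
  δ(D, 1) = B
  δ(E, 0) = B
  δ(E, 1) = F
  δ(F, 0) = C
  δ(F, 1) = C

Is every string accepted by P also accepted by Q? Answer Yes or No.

Exploring the product automaton P × Q from the start pair (p0, A), following both machines on each input symbol, reaches 15 state pairs: (p0, A), (p6, D), (p5, A), (p5, B), (p1, D), (p3, A), (p1, C), (p3, D), (p1, B), (p5, D), (p1, A), (p6, A), (p6, C), (p3, B), (p5, C).
P accepts in {p0} and Q accepts in {A, C, D, E, F}. The reachable pairs whose P-component is accepting are (p0, A); in each of them the Q-component is accepting too, so the product for L(P) \ L(Q) (P-component accepting, Q-component rejecting) has no reachable accepting pair and the difference is empty.
Hence every string in L(P) is also in L(Q).

Yes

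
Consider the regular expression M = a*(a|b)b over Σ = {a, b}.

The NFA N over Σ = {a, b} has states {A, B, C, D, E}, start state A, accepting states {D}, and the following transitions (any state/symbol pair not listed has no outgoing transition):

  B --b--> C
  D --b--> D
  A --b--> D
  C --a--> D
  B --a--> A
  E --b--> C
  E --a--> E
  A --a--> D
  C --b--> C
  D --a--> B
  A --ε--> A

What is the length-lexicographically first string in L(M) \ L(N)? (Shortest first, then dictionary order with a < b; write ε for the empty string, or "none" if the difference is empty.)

aab

The string aab is accepted by M but not by N.
No shorter string lies in the difference, and aab is the lexicographically first length-3 string in L(M) \ L(N).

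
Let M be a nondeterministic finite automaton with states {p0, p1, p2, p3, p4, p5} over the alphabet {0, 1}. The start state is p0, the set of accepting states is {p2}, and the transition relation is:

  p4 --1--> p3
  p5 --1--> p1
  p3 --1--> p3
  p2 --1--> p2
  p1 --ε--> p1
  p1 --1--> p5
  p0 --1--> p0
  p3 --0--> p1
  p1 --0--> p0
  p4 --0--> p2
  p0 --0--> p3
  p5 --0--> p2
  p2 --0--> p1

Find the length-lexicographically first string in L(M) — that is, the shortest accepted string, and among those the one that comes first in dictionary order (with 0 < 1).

A breadth-first search from p0 reaches an accepting state first via the path p0 → p3 → p1 → p5 → p2 on input 0010.
No string of length < 4 is accepted (BFS exhausts all shorter strings without reaching an accepting state), and 0010 is the lexicographically least accepting string of length 4.

0010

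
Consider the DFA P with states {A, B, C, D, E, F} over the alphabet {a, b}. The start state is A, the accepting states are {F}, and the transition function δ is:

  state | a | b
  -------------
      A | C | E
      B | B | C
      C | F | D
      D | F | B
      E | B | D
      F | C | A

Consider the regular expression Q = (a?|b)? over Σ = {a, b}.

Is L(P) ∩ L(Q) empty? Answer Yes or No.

Converting the expression Q to a DFA (subset construction, then merging equivalent states) gives the minimal DFA with states {q0, q1, q2}, start state q0, accepting states {q0, q1} and transitions q0: a→q1, b→q1; q1: a→q2, b→q2; q2: a→q2, b→q2.
Exploring the product automaton P × Q from the start pair (A, q0), following both machines on each input symbol, reaches 9 state pairs: (A, q0), (C, q1), (E, q1), (F, q2), (D, q2), (B, q2), (C, q2), (A, q2), (E, q2).
P accepts in {F} and Q accepts in {q0, q1}; no reachable pair has both components accepting, so no string drives both machines to acceptance simultaneously and L(P) ∩ L(Q) = ∅.
So no string is accepted by both, and the intersection is empty.

Yes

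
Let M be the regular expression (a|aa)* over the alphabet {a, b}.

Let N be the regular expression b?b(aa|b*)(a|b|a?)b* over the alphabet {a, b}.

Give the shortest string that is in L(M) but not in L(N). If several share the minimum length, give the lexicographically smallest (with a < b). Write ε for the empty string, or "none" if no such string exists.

The empty string ε is accepted by M but not by N.
Since ε is the unique shortest string, it is the required witness.

ε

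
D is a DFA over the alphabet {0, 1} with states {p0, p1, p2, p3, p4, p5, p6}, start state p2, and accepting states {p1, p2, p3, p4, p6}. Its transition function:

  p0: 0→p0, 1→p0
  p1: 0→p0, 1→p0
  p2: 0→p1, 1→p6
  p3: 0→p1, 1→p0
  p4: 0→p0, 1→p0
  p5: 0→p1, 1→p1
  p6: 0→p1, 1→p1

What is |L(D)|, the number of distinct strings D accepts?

The useful subgraph on states {p1, p2, p6} is acyclic, so L(D) is finite; the longest accepting path visits 3 useful states, giving maximum string length 2.
Counting accepting paths from p2 by length: 1 of length 0, 2 of length 1, 2 of length 2. Total 5.

5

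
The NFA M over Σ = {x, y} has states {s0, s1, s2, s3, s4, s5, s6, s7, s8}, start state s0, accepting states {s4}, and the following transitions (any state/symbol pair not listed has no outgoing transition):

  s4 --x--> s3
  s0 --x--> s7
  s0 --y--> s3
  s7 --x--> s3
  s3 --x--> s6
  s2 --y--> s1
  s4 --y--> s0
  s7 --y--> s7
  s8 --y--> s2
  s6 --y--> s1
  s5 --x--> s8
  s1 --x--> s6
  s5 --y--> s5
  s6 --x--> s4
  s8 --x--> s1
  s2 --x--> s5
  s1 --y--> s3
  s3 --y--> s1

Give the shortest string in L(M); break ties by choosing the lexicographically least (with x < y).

yxx

A breadth-first search from s0 reaches an accepting state first via the path s0 → s3 → s6 → s4 on input yxx.
No string of length < 3 is accepted (BFS exhausts all shorter strings without reaching an accepting state), and yxx is the lexicographically least accepting string of length 3.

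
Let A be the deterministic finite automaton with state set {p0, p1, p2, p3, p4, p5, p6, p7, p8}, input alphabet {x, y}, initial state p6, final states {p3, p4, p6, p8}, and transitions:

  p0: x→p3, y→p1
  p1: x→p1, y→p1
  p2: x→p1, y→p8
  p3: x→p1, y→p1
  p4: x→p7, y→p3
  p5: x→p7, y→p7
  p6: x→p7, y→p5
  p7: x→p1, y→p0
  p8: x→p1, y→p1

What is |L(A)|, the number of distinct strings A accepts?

4

The useful subgraph on states {p0, p3, p5, p6, p7} is acyclic, so L(A) is finite; the longest accepting path visits 5 useful states, giving maximum string length 4.
Counting accepting paths from p6 by length: 1 of length 0, 1 of length 3, 2 of length 4. Total 4.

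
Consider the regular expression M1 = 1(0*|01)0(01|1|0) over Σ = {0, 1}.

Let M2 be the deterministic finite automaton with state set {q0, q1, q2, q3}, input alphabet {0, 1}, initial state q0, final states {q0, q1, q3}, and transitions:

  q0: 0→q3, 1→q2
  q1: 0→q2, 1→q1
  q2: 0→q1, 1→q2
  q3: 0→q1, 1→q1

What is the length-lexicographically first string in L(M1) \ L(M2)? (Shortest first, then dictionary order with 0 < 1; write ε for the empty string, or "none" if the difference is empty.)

100

The string 100 is accepted by M1 but not by M2.
No shorter string lies in the difference, and 100 is the lexicographically first length-3 string in L(M1) \ L(M2).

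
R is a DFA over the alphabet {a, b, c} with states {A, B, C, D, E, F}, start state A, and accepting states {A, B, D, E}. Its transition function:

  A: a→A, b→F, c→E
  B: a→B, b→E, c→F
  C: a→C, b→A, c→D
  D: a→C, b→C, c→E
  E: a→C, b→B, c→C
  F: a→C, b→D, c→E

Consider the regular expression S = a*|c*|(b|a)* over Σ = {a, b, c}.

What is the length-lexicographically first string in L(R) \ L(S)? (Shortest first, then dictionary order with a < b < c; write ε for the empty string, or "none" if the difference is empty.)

The string ac is accepted by R but not by S.
No shorter string lies in the difference, and ac is the lexicographically first length-2 string in L(R) \ L(S).

ac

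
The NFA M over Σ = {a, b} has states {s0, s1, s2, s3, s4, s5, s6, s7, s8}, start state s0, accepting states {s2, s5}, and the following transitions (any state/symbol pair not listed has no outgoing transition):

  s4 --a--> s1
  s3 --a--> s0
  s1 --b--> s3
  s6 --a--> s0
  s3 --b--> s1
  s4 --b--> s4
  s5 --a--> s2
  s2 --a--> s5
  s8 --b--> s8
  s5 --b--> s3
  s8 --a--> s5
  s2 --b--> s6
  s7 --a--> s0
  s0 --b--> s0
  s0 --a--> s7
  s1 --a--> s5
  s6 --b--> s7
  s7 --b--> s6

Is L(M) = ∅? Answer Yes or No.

Yes

The states reachable from the start state are {s0, s6, s7}.
None of the accepting states {s2, s5} is reachable, so no string is accepted and L(M) = ∅.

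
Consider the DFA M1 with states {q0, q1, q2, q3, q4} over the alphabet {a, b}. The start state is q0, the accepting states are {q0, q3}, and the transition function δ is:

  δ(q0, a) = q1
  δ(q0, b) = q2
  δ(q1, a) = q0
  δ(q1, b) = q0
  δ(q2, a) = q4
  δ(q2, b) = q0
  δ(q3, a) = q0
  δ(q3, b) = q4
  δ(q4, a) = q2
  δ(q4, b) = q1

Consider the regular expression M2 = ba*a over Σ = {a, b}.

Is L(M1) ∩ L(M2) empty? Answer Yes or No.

Yes

Converting the expression M2 to a DFA (subset construction, then merging equivalent states) gives the minimal DFA with states {r0, r1, r2, r3}, start state r0, accepting states {r3} and transitions r0: a→r1, b→r2; r1: a→r1, b→r1; r2: a→r3, b→r1; r3: a→r3, b→r1.
Exploring the product automaton M1 × M2 from the start pair (q0, r0), following both machines on each input symbol, reaches 8 state pairs: (q0, r0), (q1, r1), (q2, r2), (q0, r1), (q4, r3), (q2, r1), (q2, r3), (q4, r1).
M1 accepts in {q0, q3} and M2 accepts in {r3}; no reachable pair has both components accepting, so no string drives both machines to acceptance simultaneously and L(M1) ∩ L(M2) = ∅.
So no string is accepted by both, and the intersection is empty.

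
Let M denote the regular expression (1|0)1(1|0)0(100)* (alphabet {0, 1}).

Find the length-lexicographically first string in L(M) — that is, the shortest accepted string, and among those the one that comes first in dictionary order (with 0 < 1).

By inspection of the expression, no string of length less than 4 matches, and 0100 is the lexicographically first match of length 4.

0100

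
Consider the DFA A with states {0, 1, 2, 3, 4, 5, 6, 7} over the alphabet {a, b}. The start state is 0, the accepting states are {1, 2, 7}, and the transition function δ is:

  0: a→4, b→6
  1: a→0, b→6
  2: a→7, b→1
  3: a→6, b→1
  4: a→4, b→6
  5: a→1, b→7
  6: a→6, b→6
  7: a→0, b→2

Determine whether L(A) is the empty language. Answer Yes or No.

Yes

The states reachable from the start state are {0, 4, 6}.
None of the accepting states {1, 2, 7} is reachable, so no string is accepted and L(A) = ∅.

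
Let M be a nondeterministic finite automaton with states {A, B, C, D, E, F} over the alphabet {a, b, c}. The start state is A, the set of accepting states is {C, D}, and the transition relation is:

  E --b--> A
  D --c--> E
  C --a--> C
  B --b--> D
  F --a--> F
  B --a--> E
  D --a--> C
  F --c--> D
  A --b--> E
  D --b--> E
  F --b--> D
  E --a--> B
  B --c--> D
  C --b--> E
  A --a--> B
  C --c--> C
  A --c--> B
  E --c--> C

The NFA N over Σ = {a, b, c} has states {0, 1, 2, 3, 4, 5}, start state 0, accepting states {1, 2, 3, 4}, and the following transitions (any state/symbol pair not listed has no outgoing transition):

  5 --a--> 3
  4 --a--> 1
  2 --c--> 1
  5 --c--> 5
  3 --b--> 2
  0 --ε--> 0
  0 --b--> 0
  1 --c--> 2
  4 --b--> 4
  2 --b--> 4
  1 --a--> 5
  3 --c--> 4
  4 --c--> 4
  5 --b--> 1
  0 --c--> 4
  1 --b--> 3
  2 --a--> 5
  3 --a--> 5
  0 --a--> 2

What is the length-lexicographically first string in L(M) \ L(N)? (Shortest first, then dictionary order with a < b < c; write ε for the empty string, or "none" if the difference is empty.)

aac

The string aac is accepted by M but not by N.
No shorter string lies in the difference, and aac is the lexicographically first length-3 string in L(M) \ L(N).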